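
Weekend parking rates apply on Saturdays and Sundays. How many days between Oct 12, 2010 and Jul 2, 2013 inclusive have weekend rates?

Oct 12, 2010 is a Tuesday.
That's 995 days from start to end, counting both.
995 = 7 × 142 + 1, so there are 142 full weeks plus 1 extra day.
Each full week contributes 2 weekend days (Sat, Sun): 142 × 2 = 284.
The 1 extra day is Tue — none qualify.
Total: 284 + 0 = 284.

284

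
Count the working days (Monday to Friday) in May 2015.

21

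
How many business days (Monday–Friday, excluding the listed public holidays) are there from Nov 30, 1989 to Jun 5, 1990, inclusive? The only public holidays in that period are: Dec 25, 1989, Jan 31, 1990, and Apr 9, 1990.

131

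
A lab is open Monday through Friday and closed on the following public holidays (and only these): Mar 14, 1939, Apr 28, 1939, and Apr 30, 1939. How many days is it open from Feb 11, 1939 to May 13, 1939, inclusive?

Feb 11, 1939 is a Saturday.
That's 92 days from start to end, counting both.
92 = 7 × 13 + 1, so there are 13 full weeks plus 1 extra day.
Each full week contributes 5 weekdays (Mon–Fri): 13 × 5 = 65.
The 1 extra day is Saturday — none qualify.
Total: 65 + 0 = 65.
Holidays: Mar 14, 1939 (Tue); Apr 28, 1939 (Fri); Apr 30, 1939 (Sun).
2 of the 3 holidays fall on weekdays; the rest are weekends and were already excluded.
Business days: 65 − 2 = 63.

63 business days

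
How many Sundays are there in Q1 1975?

13

1 January 1975 is a Wednesday.
That's 90 days from start to end, counting both.
90 = 7 × 12 + 6, so there are 12 full weeks plus 6 extra days.
Each full week contributes one Sunday: 12 so far.
The 6 extra days are Wed, Thu, Fri, Sat, Sun, Mon — 1 of them qualifies.
Total: 12 + 1 = 13.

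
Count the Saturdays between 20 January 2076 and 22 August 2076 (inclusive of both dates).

31 Saturdays

20 January 2076 is a Monday.
That's 216 days from start to end, counting both.
216 = 7 × 30 + 6, so there are 30 full weeks plus 6 extra days.
Each full week contributes one Saturday: 30 so far.
The 6 extra days are Mon, Tue, Wed, Thu, Fri, Sat — 1 of them qualifies.
Total: 30 + 1 = 31.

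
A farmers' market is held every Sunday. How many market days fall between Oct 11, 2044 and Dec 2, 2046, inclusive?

112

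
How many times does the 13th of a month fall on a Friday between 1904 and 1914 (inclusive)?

Friday-the-13ths by year:
1904: May
1905: Jan, Oct
1906: Apr, Jul
1907: Sep, Dec
1908: Mar, Nov
1909: Aug
1910: May
1911: Jan, Oct
1912: Sep, Dec
1913: Jun
1914: Feb, Mar, Nov

19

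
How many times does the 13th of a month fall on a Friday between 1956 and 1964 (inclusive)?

Friday-the-13ths by year:
1956: Jan, Apr, Jul
1957: Sep, Dec
1958: Jun
1959: Feb, Mar, Nov
1960: May
1961: Jan, Oct
1962: Apr, Jul
1963: Sep, Dec
1964: Mar, Nov

18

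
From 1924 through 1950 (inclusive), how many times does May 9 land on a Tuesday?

4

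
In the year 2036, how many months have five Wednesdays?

A month has five Wednesdays exactly when Wednesday falls within its first (length − 28) days.
Jan: 31 days, starts Tue → 5 of Tue, Wed, Thu ✓
Feb: 29 days, starts Fri → 5 of Fri
Mar: 31 days, starts Sat → 5 of Sat, Sun, Mon
Apr: 30 days, starts Tue → 5 of Tue, Wed ✓
May: 31 days, starts Thu → 5 of Thu, Fri, Sat
Jun: 30 days, starts Sun → 5 of Sun, Mon
Jul: 31 days, starts Tue → 5 of Tue, Wed, Thu ✓
Aug: 31 days, starts Fri → 5 of Fri, Sat, Sun
Sep: 30 days, starts Mon → 5 of Mon, Tue
Oct: 31 days, starts Wed → 5 of Wed, Thu, Fri ✓
Nov: 30 days, starts Sat → 5 of Sat, Sun
Dec: 31 days, starts Mon → 5 of Mon, Tue, Wed ✓
Months with five Wednesdays: Jan, Apr, Jul, Oct, Dec.

5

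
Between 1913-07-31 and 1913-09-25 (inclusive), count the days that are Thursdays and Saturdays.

17

1913-07-31 is a Thursday.
The range spans 57 days (inclusive of both endpoints).
57 = 7 × 8 + 1, so there are 8 full weeks plus 1 extra day.
Each full week contributes 2 days from the set (Thu, Sat): 8 × 2 = 16.
The 1 extra day is Thursday — 1 of them qualifies.
Total: 16 + 1 = 17.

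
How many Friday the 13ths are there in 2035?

2

The 13th falls on a Friday when the month's 13th has weekday Fri.
Jan 13 is Sat; Feb 13 is Tue; Mar 13 is Tue; Apr 13 is Fri ✓; May 13 is Sun; Jun 13 is Wed; Jul 13 is Fri ✓; Aug 13 is Mon; Sep 13 is Thu; Oct 13 is Sat; Nov 13 is Tue; Dec 13 is Thu.
Friday the 13ths: Apr, Jul.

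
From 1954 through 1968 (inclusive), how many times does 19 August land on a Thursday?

Day of week of August 19 in each year:
1954: Thu ✓, 1955: Fri, 1956: Sun, 1957: Mon, 1958: Tue, 1959: Wed, 1960: Fri, 1961: Sat, 1962: Sun, 1963: Mon, 1964: Wed, 1965: Thu ✓, 1966: Fri, 1967: Sat, 1968: Mon
Thursdays: 1954, 1965.

2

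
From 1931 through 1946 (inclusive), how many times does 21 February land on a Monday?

Day of week of February 21 in each year:
1931: Sat, 1932: Sun, 1933: Tue, 1934: Wed, 1935: Thu, 1936: Fri, 1937: Sun, 1938: Mon ✓, 1939: Tue, 1940: Wed, 1941: Fri, 1942: Sat, 1943: Sun, 1944: Mon ✓, 1945: Wed, 1946: Thu
Mondays: 1938, 1944.

2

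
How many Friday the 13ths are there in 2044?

1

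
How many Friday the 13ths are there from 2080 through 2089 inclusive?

Friday-the-13ths by year:
2080: Sep, Dec
2081: Jun
2082: Feb, Mar, Nov
2083: Aug
2084: Oct
2085: Apr, Jul
2086: Sep, Dec
2087: Jun
2088: Feb, Aug
2089: May

16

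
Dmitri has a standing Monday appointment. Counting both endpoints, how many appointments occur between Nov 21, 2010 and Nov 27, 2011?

Nov 21, 2010 is a Sunday.
The range spans 372 days (inclusive of both endpoints).
372 = 7 × 53 + 1, so there are 53 full weeks plus 1 extra day.
Each full week contributes one Monday: 53 so far.
The 1 extra day is Sunday — none qualify.
Total: 53 + 0 = 53.

53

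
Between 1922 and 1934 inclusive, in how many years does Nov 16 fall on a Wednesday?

Day of week of November 16 in each year:
1922: Thu, 1923: Fri, 1924: Sun, 1925: Mon, 1926: Tue, 1927: Wed ✓, 1928: Fri, 1929: Sat, 1930: Sun, 1931: Mon, 1932: Wed ✓, 1933: Thu, 1934: Fri
Wednesdays: 1927, 1932.

2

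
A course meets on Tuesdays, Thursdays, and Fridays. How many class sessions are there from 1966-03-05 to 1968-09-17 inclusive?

397

1966-03-05 is a Saturday.
The range spans 928 days (inclusive of both endpoints).
928 = 7 × 132 + 4, so there are 132 full weeks plus 4 extra days.
Each full week contributes 3 days from the set (Tue, Thu, Fri): 132 × 3 = 396.
The 4 extra days are Saturday, Sunday, Monday, Tuesday — 1 of them qualifies.
Total: 396 + 1 = 397.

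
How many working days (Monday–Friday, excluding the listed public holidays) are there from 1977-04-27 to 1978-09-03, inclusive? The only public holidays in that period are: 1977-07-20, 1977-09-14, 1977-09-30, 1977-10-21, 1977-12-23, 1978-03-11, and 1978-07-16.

1977-04-27 is a Wednesday.
From 1977-04-27 to 1978-09-03 is 495 days inclusive.
495 = 7 × 70 + 5, so there are 70 full weeks plus 5 extra days.
Each full week contributes 5 weekdays (Mon–Fri): 70 × 5 = 350.
The 5 extra days are Wed, Thu, Fri, Sat, Sun — 3 of them qualify.
Total: 350 + 3 = 353.
Holidays: 1977-07-20 (Wed); 1977-09-14 (Wed); 1977-09-30 (Fri); 1977-10-21 (Fri); 1977-12-23 (Fri); 1978-03-11 (Sat); 1978-07-16 (Sun).
5 of the 7 holidays fall on weekdays; the rest are weekends and were already excluded.
Business days: 353 − 5 = 348.

348 working days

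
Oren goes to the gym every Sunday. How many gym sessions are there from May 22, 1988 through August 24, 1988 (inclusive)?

14

May 22, 1988 is a Sunday.
That's 95 days from start to end, counting both.
95 = 7 × 13 + 4, so there are 13 full weeks plus 4 extra days.
Each full week contributes one Sunday: 13 so far.
The 4 extra days are Sun, Mon, Tue, Wed — 1 of them qualifies.
Total: 13 + 1 = 14.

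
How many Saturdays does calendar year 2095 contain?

53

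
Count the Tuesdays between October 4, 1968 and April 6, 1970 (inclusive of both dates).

78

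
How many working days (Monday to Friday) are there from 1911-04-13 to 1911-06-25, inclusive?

1911-04-13 is a Thursday.
That's 74 days from start to end, counting both.
74 = 7 × 10 + 4, so there are 10 full weeks plus 4 extra days.
Each full week contributes 5 weekdays (Mon–Fri): 10 × 5 = 50.
The 4 extra days are Thursday, Friday, Saturday, Sunday — 2 of them qualify.
Total: 50 + 2 = 52.

52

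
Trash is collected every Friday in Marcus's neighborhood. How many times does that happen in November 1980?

November 1, 1980 is a Saturday.
That's 30 days from start to end, counting both.
30 = 7 × 4 + 2, so there are 4 full weeks plus 2 extra days.
Each full week contributes one Friday: 4 so far.
The 2 extra days are Sat, Sun — none qualify.
Total: 4 + 0 = 4.

4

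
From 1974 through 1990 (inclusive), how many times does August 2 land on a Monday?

Day of week of August 2 in each year:
1974: Fri, 1975: Sat, 1976: Mon ✓, 1977: Tue, 1978: Wed, 1979: Thu, 1980: Sat, 1981: Sun, 1982: Mon ✓, 1983: Tue, 1984: Thu, 1985: Fri, 1986: Sat, 1987: Sun, 1988: Tue, 1989: Wed, 1990: Thu
Mondays: 1976, 1982.

2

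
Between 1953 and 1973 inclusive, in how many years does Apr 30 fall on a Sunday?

Day of week of April 30 in each year:
1953: Thu, 1954: Fri, 1955: Sat, 1956: Mon, 1957: Tue, 1958: Wed, 1959: Thu, 1960: Sat, 1961: Sun ✓, 1962: Mon, 1963: Tue, 1964: Thu, 1965: Fri, 1966: Sat, 1967: Sun ✓, 1968: Tue, 1969: Wed, 1970: Thu, 1971: Fri, 1972: Sun ✓, 1973: Mon
Sundays: 1961, 1967, 1972.

3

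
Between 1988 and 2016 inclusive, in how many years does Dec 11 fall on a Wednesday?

4

Day of week of December 11 in each year:
1988: Sun, 1989: Mon, 1990: Tue, 1991: Wed ✓, 1992: Fri, 1993: Sat, 1994: Sun, 1995: Mon, 1996: Wed ✓, 1997: Thu, 1998: Fri, 1999: Sat, 2000: Mon, 2001: Tue, 2002: Wed ✓, 2003: Thu, 2004: Sat, 2005: Sun, 2006: Mon, 2007: Tue, 2008: Thu, 2009: Fri, 2010: Sat, 2011: Sun, 2012: Tue, 2013: Wed ✓, 2014: Thu, 2015: Fri, 2016: Sun
Wednesdays: 1991, 1996, 2002, 2013.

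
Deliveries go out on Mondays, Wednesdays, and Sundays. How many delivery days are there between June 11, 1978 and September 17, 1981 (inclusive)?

June 11, 1978 is a Sunday.
From June 11, 1978 to September 17, 1981 is 1195 days inclusive.
1195 = 7 × 170 + 5, so there are 170 full weeks plus 5 extra days.
Each full week contributes 3 days from the set (Mon, Wed, Sun): 170 × 3 = 510.
The 5 extra days are Sun, Mon, Tue, Wed, Thu — 3 of them qualify.
Total: 510 + 3 = 513.

513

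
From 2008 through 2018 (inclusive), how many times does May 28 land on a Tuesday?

1

Day of week of May 28 in each year:
2008: Wed, 2009: Thu, 2010: Fri, 2011: Sat, 2012: Mon, 2013: Tue ✓, 2014: Wed, 2015: Thu, 2016: Sat, 2017: Sun, 2018: Mon
Tuesdays: 2013.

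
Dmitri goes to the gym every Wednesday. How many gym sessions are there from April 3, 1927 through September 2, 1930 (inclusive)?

178 Wednesdays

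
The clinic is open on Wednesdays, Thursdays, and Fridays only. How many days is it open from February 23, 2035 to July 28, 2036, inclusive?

223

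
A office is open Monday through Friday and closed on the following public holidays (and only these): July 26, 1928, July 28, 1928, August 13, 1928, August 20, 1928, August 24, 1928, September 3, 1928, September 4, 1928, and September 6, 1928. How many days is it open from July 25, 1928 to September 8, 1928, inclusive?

26

July 25, 1928 is a Wednesday.
That's 46 days from start to end, counting both.
46 = 7 × 6 + 4, so there are 6 full weeks plus 4 extra days.
Each full week contributes 5 weekdays (Mon–Fri): 6 × 5 = 30.
The 4 extra days are Wednesday, Thursday, Friday, Saturday — 3 of them qualify.
Total: 30 + 3 = 33.
Holidays: July 26, 1928 (Thu); July 28, 1928 (Sat); August 13, 1928 (Mon); August 20, 1928 (Mon); August 24, 1928 (Fri); September 3, 1928 (Mon); September 4, 1928 (Tue); September 6, 1928 (Thu).
7 of the 8 holidays fall on weekdays; the rest are weekends and were already excluded.
Business days: 33 − 7 = 26.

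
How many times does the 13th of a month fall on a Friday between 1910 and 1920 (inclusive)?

Friday-the-13ths by year:
1910: May
1911: Jan, Oct
1912: Sep, Dec
1913: Jun
1914: Feb, Mar, Nov
1915: Aug
1916: Oct
1917: Apr, Jul
1918: Sep, Dec
1919: Jun
1920: Feb, Aug

18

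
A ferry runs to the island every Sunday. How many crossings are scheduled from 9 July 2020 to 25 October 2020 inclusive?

16 Sundays

9 July 2020 is a Thursday.
That's 109 days from start to end, counting both.
109 = 7 × 15 + 4, so there are 15 full weeks plus 4 extra days.
Each full week contributes one Sunday: 15 so far.
The 4 extra days are Thursday, Friday, Saturday, Sunday — 1 of them qualifies.
Total: 15 + 1 = 16.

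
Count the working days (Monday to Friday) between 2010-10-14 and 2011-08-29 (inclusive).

2010-10-14 is a Thursday.
The range spans 320 days (inclusive of both endpoints).
320 = 7 × 45 + 5, so there are 45 full weeks plus 5 extra days.
Each full week contributes 5 weekdays (Mon–Fri): 45 × 5 = 225.
The 5 extra days are Thursday, Friday, Saturday, Sunday, Monday — 3 of them qualify.
Total: 225 + 3 = 228.

228 weekdays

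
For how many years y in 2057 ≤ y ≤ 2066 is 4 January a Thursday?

Day of week of January 4 in each year:
2057: Thu ✓, 2058: Fri, 2059: Sat, 2060: Sun, 2061: Tue, 2062: Wed, 2063: Thu ✓, 2064: Fri, 2065: Sun, 2066: Mon
Thursdays: 2057, 2063.

2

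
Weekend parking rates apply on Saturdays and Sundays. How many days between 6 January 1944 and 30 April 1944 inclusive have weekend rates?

6 January 1944 is a Thursday.
That's 116 days from start to end, counting both.
116 = 7 × 16 + 4, so there are 16 full weeks plus 4 extra days.
Each full week contributes 2 weekend days (Sat, Sun): 16 × 2 = 32.
The 4 extra days are Thu, Fri, Sat, Sun — 2 of them qualify.
Total: 32 + 2 = 34.

34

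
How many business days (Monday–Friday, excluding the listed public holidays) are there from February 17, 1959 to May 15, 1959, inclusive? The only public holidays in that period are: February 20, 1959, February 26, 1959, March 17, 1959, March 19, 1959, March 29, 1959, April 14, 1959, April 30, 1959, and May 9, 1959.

February 17, 1959 is a Tuesday.
From February 17, 1959 to May 15, 1959 is 88 days inclusive.
88 = 7 × 12 + 4, so there are 12 full weeks plus 4 extra days.
Each full week contributes 5 weekdays (Mon–Fri): 12 × 5 = 60.
The 4 extra days are Tuesday, Wednesday, Thursday, Friday — 4 of them qualify.
Total: 60 + 4 = 64.
Holidays: February 20, 1959 (Fri); February 26, 1959 (Thu); March 17, 1959 (Tue); March 19, 1959 (Thu); March 29, 1959 (Sun); April 14, 1959 (Tue); April 30, 1959 (Thu); May 9, 1959 (Sat).
6 of the 8 holidays fall on weekdays; the rest are weekends and were already excluded.
Business days: 64 − 6 = 58.

58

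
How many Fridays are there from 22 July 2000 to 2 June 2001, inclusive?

45 Fridays

22 July 2000 is a Saturday.
That's 316 days from start to end, counting both.
316 = 7 × 45 + 1, so there are 45 full weeks plus 1 extra day.
Each full week contributes one Friday: 45 so far.
The 1 extra day is Sat — none qualify.
Total: 45 + 0 = 45.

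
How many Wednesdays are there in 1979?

52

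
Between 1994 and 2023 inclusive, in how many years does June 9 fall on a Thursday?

5

Day of week of June 9 in each year:
1994: Thu ✓, 1995: Fri, 1996: Sun, 1997: Mon, 1998: Tue, 1999: Wed, 2000: Fri, 2001: Sat, 2002: Sun, 2003: Mon, 2004: Wed, 2005: Thu ✓, 2006: Fri, 2007: Sat, 2008: Mon, 2009: Tue, 2010: Wed, 2011: Thu ✓, 2012: Sat, 2013: Sun, 2014: Mon, 2015: Tue, 2016: Thu ✓, 2017: Fri, 2018: Sat, 2019: Sun, 2020: Tue, 2021: Wed, 2022: Thu ✓, 2023: Fri
Thursdays: 1994, 2005, 2011, 2016, 2022.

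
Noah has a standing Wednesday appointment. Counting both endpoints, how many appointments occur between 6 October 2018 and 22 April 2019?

28

6 October 2018 is a Saturday.
The range spans 199 days (inclusive of both endpoints).
199 = 7 × 28 + 3, so there are 28 full weeks plus 3 extra days.
Each full week contributes one Wednesday: 28 so far.
The 3 extra days are Sat, Sun, Mon — none qualify.
Total: 28 + 0 = 28.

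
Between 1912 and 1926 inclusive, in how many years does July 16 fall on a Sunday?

2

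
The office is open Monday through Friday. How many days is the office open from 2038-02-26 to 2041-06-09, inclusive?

856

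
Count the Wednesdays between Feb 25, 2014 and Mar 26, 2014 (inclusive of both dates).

Feb 25, 2014 is a Tuesday.
From Feb 25, 2014 to Mar 26, 2014 is 30 days inclusive.
30 = 7 × 4 + 2, so there are 4 full weeks plus 2 extra days.
Each full week contributes one Wednesday: 4 so far.
The 2 extra days are Tuesday, Wednesday — 1 of them qualifies.
Total: 4 + 1 = 5.

5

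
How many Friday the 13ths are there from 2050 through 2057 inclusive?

13

Friday-the-13ths by year:
2050: May
2051: Jan, Oct
2052: Sep, Dec
2053: Jun
2054: Feb, Mar, Nov
2055: Aug
2056: Oct
2057: Apr, Jul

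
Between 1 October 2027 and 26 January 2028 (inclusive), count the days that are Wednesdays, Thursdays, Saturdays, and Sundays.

1 October 2027 is a Friday.
The range spans 118 days (inclusive of both endpoints).
118 = 7 × 16 + 6, so there are 16 full weeks plus 6 extra days.
Each full week contributes 4 days from the set (Wed, Thu, Sat, Sun): 16 × 4 = 64.
The 6 extra days are Friday, Saturday, Sunday, Monday, Tuesday, Wednesday — 3 of them qualify.
Total: 64 + 3 = 67.

67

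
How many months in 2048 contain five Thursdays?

5

A month has five Thursdays exactly when Thursday falls within its first (length − 28) days.
Jan: 31 days, starts Wed → 5 of Wed, Thu, Fri ✓
Feb: 29 days, starts Sat → 5 of Sat
Mar: 31 days, starts Sun → 5 of Sun, Mon, Tue
Apr: 30 days, starts Wed → 5 of Wed, Thu ✓
May: 31 days, starts Fri → 5 of Fri, Sat, Sun
Jun: 30 days, starts Mon → 5 of Mon, Tue
Jul: 31 days, starts Wed → 5 of Wed, Thu, Fri ✓
Aug: 31 days, starts Sat → 5 of Sat, Sun, Mon
Sep: 30 days, starts Tue → 5 of Tue, Wed
Oct: 31 days, starts Thu → 5 of Thu, Fri, Sat ✓
Nov: 30 days, starts Sun → 5 of Sun, Mon
Dec: 31 days, starts Tue → 5 of Tue, Wed, Thu ✓
Months with five Thursdays: Jan, Apr, Jul, Oct, Dec.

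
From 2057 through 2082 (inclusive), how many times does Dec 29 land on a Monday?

4

Day of week of December 29 in each year:
2057: Sat, 2058: Sun, 2059: Mon ✓, 2060: Wed, 2061: Thu, 2062: Fri, 2063: Sat, 2064: Mon ✓, 2065: Tue, 2066: Wed, 2067: Thu, 2068: Sat, 2069: Sun, 2070: Mon ✓, 2071: Tue, 2072: Thu, 2073: Fri, 2074: Sat, 2075: Sun, 2076: Tue, 2077: Wed, 2078: Thu, 2079: Fri, 2080: Sun, 2081: Mon ✓, 2082: Tue
Mondays: 2059, 2064, 2070, 2081.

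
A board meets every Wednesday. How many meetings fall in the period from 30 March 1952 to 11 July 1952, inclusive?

30 March 1952 is a Sunday.
That's 104 days from start to end, counting both.
104 = 7 × 14 + 6, so there are 14 full weeks plus 6 extra days.
Each full week contributes one Wednesday: 14 so far.
The 6 extra days are Sun, Mon, Tue, Wed, Thu, Fri — 1 of them qualifies.
Total: 14 + 1 = 15.

15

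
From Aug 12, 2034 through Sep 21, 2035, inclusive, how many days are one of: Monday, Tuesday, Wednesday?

174

Aug 12, 2034 is a Saturday.
That's 406 days from start to end, counting both.
406 = 7 × 58, so the span is exactly 58 full weeks.
Each full week contributes 3 days from the set (Mon, Tue, Wed): 58 × 3 = 174.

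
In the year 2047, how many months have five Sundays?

4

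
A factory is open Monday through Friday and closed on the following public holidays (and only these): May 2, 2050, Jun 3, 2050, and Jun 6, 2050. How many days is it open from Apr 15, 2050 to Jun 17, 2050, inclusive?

43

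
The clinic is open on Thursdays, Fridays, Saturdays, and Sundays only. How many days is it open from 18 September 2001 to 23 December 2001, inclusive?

56

18 September 2001 is a Tuesday.
From 18 September 2001 to 23 December 2001 is 97 days inclusive.
97 = 7 × 13 + 6, so there are 13 full weeks plus 6 extra days.
Each full week contributes 4 days from the set (Thu, Fri, Sat, Sun): 13 × 4 = 52.
The 6 extra days are Tue, Wed, Thu, Fri, Sat, Sun — 4 of them qualify.
Total: 52 + 4 = 56.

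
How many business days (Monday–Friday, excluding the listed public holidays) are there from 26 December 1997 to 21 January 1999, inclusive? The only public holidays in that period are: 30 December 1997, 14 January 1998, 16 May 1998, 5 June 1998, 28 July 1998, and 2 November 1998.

26 December 1997 is a Friday.
That's 392 days from start to end, counting both.
392 = 7 × 56, so the span is exactly 56 full weeks.
Each full week contributes 5 weekdays (Mon–Fri): 56 × 5 = 280.
Total: 280.
Holidays: 30 December 1997 (Tue); 14 January 1998 (Wed); 16 May 1998 (Sat); 5 June 1998 (Fri); 28 July 1998 (Tue); 2 November 1998 (Mon).
5 of the 6 holidays fall on weekdays; the rest are weekends and were already excluded.
Business days: 280 − 5 = 275.

275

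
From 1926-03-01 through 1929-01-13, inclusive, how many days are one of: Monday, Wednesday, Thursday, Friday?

600

1926-03-01 is a Monday.
From 1926-03-01 to 1929-01-13 is 1050 days inclusive.
1050 = 7 × 150, so the span is exactly 150 full weeks.
Each full week contributes 4 days from the set (Mon, Wed, Thu, Fri): 150 × 4 = 600.
Total: 600.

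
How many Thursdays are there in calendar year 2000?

52

Jan 1, 2000 is a Saturday.
From Jan 1, 2000 to Dec 31, 2000 is 366 days inclusive.
366 = 7 × 52 + 2, so there are 52 full weeks plus 2 extra days.
Each full week contributes one Thursday: 52 so far.
The 2 extra days are Saturday, Sunday — none qualify.
Total: 52 + 0 = 52.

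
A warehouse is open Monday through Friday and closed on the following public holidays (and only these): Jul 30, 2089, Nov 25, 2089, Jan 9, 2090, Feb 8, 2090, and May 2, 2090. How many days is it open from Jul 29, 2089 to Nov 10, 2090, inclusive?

332 working days

Jul 29, 2089 is a Friday.
That's 470 days from start to end, counting both.
470 = 7 × 67 + 1, so there are 67 full weeks plus 1 extra day.
Each full week contributes 5 weekdays (Mon–Fri): 67 × 5 = 335.
The 1 extra day is Fri — 1 of them qualifies.
Total: 335 + 1 = 336.
Holidays: Jul 30, 2089 (Sat); Nov 25, 2089 (Fri); Jan 9, 2090 (Mon); Feb 8, 2090 (Wed); May 2, 2090 (Tue).
4 of the 5 holidays fall on weekdays; the rest are weekends and were already excluded.
Business days: 336 − 4 = 332.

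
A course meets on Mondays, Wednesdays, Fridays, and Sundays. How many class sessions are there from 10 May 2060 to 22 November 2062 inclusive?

530

10 May 2060 is a Monday.
That's 927 days from start to end, counting both.
927 = 7 × 132 + 3, so there are 132 full weeks plus 3 extra days.
Each full week contributes 4 days from the set (Mon, Wed, Fri, Sun): 132 × 4 = 528.
The 3 extra days are Mon, Tue, Wed — 2 of them qualify.
Total: 528 + 2 = 530.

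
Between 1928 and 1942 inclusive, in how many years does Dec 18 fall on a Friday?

Day of week of December 18 in each year:
1928: Tue, 1929: Wed, 1930: Thu, 1931: Fri ✓, 1932: Sun, 1933: Mon, 1934: Tue, 1935: Wed, 1936: Fri ✓, 1937: Sat, 1938: Sun, 1939: Mon, 1940: Wed, 1941: Thu, 1942: Fri ✓
Fridays: 1931, 1936, 1942.

3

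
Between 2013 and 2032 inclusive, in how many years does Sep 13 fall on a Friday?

Day of week of September 13 in each year:
2013: Fri ✓, 2014: Sat, 2015: Sun, 2016: Tue, 2017: Wed, 2018: Thu, 2019: Fri ✓, 2020: Sun, 2021: Mon, 2022: Tue, 2023: Wed, 2024: Fri ✓, 2025: Sat, 2026: Sun, 2027: Mon, 2028: Wed, 2029: Thu, 2030: Fri ✓, 2031: Sat, 2032: Mon
Fridays: 2013, 2019, 2024, 2030.

4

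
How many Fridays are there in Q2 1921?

13

1921-04-01 is a Friday.
The range spans 91 days (inclusive of both endpoints).
91 = 7 × 13, so the span is exactly 13 full weeks.
Each full week contributes one Friday: 13 so far.
Total: 13.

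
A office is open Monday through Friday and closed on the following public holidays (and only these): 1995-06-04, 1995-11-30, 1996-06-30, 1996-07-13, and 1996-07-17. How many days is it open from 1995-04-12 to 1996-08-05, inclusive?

1995-04-12 is a Wednesday.
From 1995-04-12 to 1996-08-05 is 482 days inclusive.
482 = 7 × 68 + 6, so there are 68 full weeks plus 6 extra days.
Each full week contributes 5 weekdays (Mon–Fri): 68 × 5 = 340.
The 6 extra days are Wednesday, Thursday, Friday, Saturday, Sunday, Monday — 4 of them qualify.
Total: 340 + 4 = 344.
Holidays: 1995-06-04 (Sun); 1995-11-30 (Thu); 1996-06-30 (Sun); 1996-07-13 (Sat); 1996-07-17 (Wed).
2 of the 5 holidays fall on weekdays; the rest are weekends and were already excluded.
Business days: 344 − 2 = 342.

342 working days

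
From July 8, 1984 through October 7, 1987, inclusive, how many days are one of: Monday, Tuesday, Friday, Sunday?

679

July 8, 1984 is a Sunday.
That's 1187 days from start to end, counting both.
1187 = 7 × 169 + 4, so there are 169 full weeks plus 4 extra days.
Each full week contributes 4 days from the set (Mon, Tue, Fri, Sun): 169 × 4 = 676.
The 4 extra days are Sun, Mon, Tue, Wed — 3 of them qualify.
Total: 676 + 3 = 679.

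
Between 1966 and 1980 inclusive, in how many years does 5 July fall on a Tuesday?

2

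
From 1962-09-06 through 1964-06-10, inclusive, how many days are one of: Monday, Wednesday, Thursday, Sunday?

1962-09-06 is a Thursday.
From 1962-09-06 to 1964-06-10 is 644 days inclusive.
644 = 7 × 92, so the span is exactly 92 full weeks.
Each full week contributes 4 days from the set (Mon, Wed, Thu, Sun): 92 × 4 = 368.
Total: 368.

368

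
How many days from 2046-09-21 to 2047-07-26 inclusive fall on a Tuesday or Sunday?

88

2046-09-21 is a Friday.
From 2046-09-21 to 2047-07-26 is 309 days inclusive.
309 = 7 × 44 + 1, so there are 44 full weeks plus 1 extra day.
Each full week contributes 2 days from the set (Tue, Sun): 44 × 2 = 88.
The 1 extra day is Fri — none qualify.
Total: 88 + 0 = 88.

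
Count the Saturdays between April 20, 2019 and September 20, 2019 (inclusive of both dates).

22 Saturdays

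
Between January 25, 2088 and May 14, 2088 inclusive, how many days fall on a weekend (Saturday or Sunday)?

31

January 25, 2088 is a Sunday.
The range spans 111 days (inclusive of both endpoints).
111 = 7 × 15 + 6, so there are 15 full weeks plus 6 extra days.
Each full week contributes 2 weekend days (Sat, Sun): 15 × 2 = 30.
The 6 extra days are Sunday, Monday, Tuesday, Wednesday, Thursday, Friday — 1 of them qualifies.
Total: 30 + 1 = 31.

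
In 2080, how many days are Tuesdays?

53

January 1, 2080 is a Monday.
That's 366 days from start to end, counting both.
366 = 7 × 52 + 2, so there are 52 full weeks plus 2 extra days.
Each full week contributes one Tuesday: 52 so far.
The 2 extra days are Monday, Tuesday — 1 of them qualifies.
Total: 52 + 1 = 53.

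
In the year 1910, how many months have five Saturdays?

5

A month has five Saturdays exactly when Saturday falls within its first (length − 28) days.
Jan: 31 days, starts Sat → 5 of Sat, Sun, Mon ✓
Feb: 28 days, starts Tue → 5 of (none)
Mar: 31 days, starts Tue → 5 of Tue, Wed, Thu
Apr: 30 days, starts Fri → 5 of Fri, Sat ✓
May: 31 days, starts Sun → 5 of Sun, Mon, Tue
Jun: 30 days, starts Wed → 5 of Wed, Thu
Jul: 31 days, starts Fri → 5 of Fri, Sat, Sun ✓
Aug: 31 days, starts Mon → 5 of Mon, Tue, Wed
Sep: 30 days, starts Thu → 5 of Thu, Fri
Oct: 31 days, starts Sat → 5 of Sat, Sun, Mon ✓
Nov: 30 days, starts Tue → 5 of Tue, Wed
Dec: 31 days, starts Thu → 5 of Thu, Fri, Sat ✓
Months with five Saturdays: Jan, Apr, Jul, Oct, Dec.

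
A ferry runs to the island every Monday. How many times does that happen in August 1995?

Aug 1, 1995 is a Tuesday.
The range spans 31 days (inclusive of both endpoints).
31 = 7 × 4 + 3, so there are 4 full weeks plus 3 extra days.
Each full week contributes one Monday: 4 so far.
The 3 extra days are Tuesday, Wednesday, Thursday — none qualify.
Total: 4 + 0 = 4.

4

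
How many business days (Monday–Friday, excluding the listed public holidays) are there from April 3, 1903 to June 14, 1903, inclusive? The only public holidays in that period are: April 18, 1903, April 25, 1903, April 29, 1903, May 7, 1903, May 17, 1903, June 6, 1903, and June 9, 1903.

48

April 3, 1903 is a Friday.
From April 3, 1903 to June 14, 1903 is 73 days inclusive.
73 = 7 × 10 + 3, so there are 10 full weeks plus 3 extra days.
Each full week contributes 5 weekdays (Mon–Fri): 10 × 5 = 50.
The 3 extra days are Friday, Saturday, Sunday — 1 of them qualifies.
Total: 50 + 1 = 51.
Holidays: April 18, 1903 (Sat); April 25, 1903 (Sat); April 29, 1903 (Wed); May 7, 1903 (Thu); May 17, 1903 (Sun); June 6, 1903 (Sat); June 9, 1903 (Tue).
3 of the 7 holidays fall on weekdays; the rest are weekends and were already excluded.
Business days: 51 − 3 = 48.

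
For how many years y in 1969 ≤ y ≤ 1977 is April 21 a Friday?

Day of week of April 21 in each year:
1969: Mon, 1970: Tue, 1971: Wed, 1972: Fri ✓, 1973: Sat, 1974: Sun, 1975: Mon, 1976: Wed, 1977: Thu
Fridays: 1972.

1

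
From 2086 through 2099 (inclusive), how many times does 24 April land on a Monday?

1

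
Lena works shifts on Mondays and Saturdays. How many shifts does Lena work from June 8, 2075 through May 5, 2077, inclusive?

June 8, 2075 is a Saturday.
The range spans 698 days (inclusive of both endpoints).
698 = 7 × 99 + 5, so there are 99 full weeks plus 5 extra days.
Each full week contributes 2 days from the set (Mon, Sat): 99 × 2 = 198.
The 5 extra days are Sat, Sun, Mon, Tue, Wed — 2 of them qualify.
Total: 198 + 2 = 200.

200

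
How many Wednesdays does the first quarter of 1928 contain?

13

Jan 1, 1928 is a Sunday.
The range spans 91 days (inclusive of both endpoints).
91 = 7 × 13, so the span is exactly 13 full weeks.
Each full week contributes one Wednesday: 13 so far.
Total: 13.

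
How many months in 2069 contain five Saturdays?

4

A month has five Saturdays exactly when Saturday falls within its first (length − 28) days.
Jan: 31 days, starts Tue → 5 of Tue, Wed, Thu
Feb: 28 days, starts Fri → 5 of (none)
Mar: 31 days, starts Fri → 5 of Fri, Sat, Sun ✓
Apr: 30 days, starts Mon → 5 of Mon, Tue
May: 31 days, starts Wed → 5 of Wed, Thu, Fri
Jun: 30 days, starts Sat → 5 of Sat, Sun ✓
Jul: 31 days, starts Mon → 5 of Mon, Tue, Wed
Aug: 31 days, starts Thu → 5 of Thu, Fri, Sat ✓
Sep: 30 days, starts Sun → 5 of Sun, Mon
Oct: 31 days, starts Tue → 5 of Tue, Wed, Thu
Nov: 30 days, starts Fri → 5 of Fri, Sat ✓
Dec: 31 days, starts Sun → 5 of Sun, Mon, Tue
Months with five Saturdays: Mar, Jun, Aug, Nov.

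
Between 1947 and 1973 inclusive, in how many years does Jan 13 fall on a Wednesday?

Day of week of January 13 in each year:
1947: Mon, 1948: Tue, 1949: Thu, 1950: Fri, 1951: Sat, 1952: Sun, 1953: Tue, 1954: Wed ✓, 1955: Thu, 1956: Fri, 1957: Sun, 1958: Mon, 1959: Tue, 1960: Wed ✓, 1961: Fri, 1962: Sat, 1963: Sun, 1964: Mon, 1965: Wed ✓, 1966: Thu, 1967: Fri, 1968: Sat, 1969: Mon, 1970: Tue, 1971: Wed ✓, 1972: Thu, 1973: Sat
Wednesdays: 1954, 1960, 1965, 1971.

4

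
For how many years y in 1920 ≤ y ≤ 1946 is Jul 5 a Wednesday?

4

Day of week of July 5 in each year:
1920: Mon, 1921: Tue, 1922: Wed ✓, 1923: Thu, 1924: Sat, 1925: Sun, 1926: Mon, 1927: Tue, 1928: Thu, 1929: Fri, 1930: Sat, 1931: Sun, 1932: Tue, 1933: Wed ✓, 1934: Thu, 1935: Fri, 1936: Sun, 1937: Mon, 1938: Tue, 1939: Wed ✓, 1940: Fri, 1941: Sat, 1942: Sun, 1943: Mon, 1944: Wed ✓, 1945: Thu, 1946: Fri
Wednesdays: 1922, 1933, 1939, 1944.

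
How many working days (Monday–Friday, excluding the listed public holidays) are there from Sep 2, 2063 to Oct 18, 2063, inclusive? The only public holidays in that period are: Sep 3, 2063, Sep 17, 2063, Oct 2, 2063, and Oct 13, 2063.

31

Sep 2, 2063 is a Sunday.
That's 47 days from start to end, counting both.
47 = 7 × 6 + 5, so there are 6 full weeks plus 5 extra days.
Each full week contributes 5 weekdays (Mon–Fri): 6 × 5 = 30.
The 5 extra days are Sun, Mon, Tue, Wed, Thu — 4 of them qualify.
Total: 30 + 4 = 34.
Holidays: Sep 3, 2063 (Mon); Sep 17, 2063 (Mon); Oct 2, 2063 (Tue); Oct 13, 2063 (Sat).
3 of the 4 holidays fall on weekdays; the rest are weekends and were already excluded.
Business days: 34 − 3 = 31.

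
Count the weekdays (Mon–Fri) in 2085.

January 1, 2085 is a Monday.
The range spans 365 days (inclusive of both endpoints).
365 = 7 × 52 + 1, so there are 52 full weeks plus 1 extra day.
Each full week contributes 5 weekdays (Mon–Fri): 52 × 5 = 260.
The 1 extra day is Mon — 1 of them qualifies.
Total: 260 + 1 = 261.

261 weekdays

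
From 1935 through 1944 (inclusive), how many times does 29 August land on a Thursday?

Day of week of August 29 in each year:
1935: Thu ✓, 1936: Sat, 1937: Sun, 1938: Mon, 1939: Tue, 1940: Thu ✓, 1941: Fri, 1942: Sat, 1943: Sun, 1944: Tue
Thursdays: 1935, 1940.

2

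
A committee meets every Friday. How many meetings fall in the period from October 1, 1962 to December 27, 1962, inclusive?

October 1, 1962 is a Monday.
From October 1, 1962 to December 27, 1962 is 88 days inclusive.
88 = 7 × 12 + 4, so there are 12 full weeks plus 4 extra days.
Each full week contributes one Friday: 12 so far.
The 4 extra days are Monday, Tuesday, Wednesday, Thursday — none qualify.
Total: 12 + 0 = 12.

12 Fridays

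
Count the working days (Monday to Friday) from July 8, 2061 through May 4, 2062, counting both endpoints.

215 weekdays

July 8, 2061 is a Friday.
The range spans 301 days (inclusive of both endpoints).
301 = 7 × 43, so the span is exactly 43 full weeks.
Each full week contributes 5 weekdays (Mon–Fri): 43 × 5 = 215.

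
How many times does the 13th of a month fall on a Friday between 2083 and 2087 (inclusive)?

Friday-the-13ths by year:
2083: Aug
2084: Oct
2085: Apr, Jul
2086: Sep, Dec
2087: Jun

7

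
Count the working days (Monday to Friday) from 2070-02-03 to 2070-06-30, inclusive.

2070-02-03 is a Monday.
That's 148 days from start to end, counting both.
148 = 7 × 21 + 1, so there are 21 full weeks plus 1 extra day.
Each full week contributes 5 weekdays (Mon–Fri): 21 × 5 = 105.
The 1 extra day is Mon — 1 of them qualifies.
Total: 105 + 1 = 106.

106 weekdays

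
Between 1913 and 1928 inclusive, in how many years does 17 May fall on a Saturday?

Day of week of May 17 in each year:
1913: Sat ✓, 1914: Sun, 1915: Mon, 1916: Wed, 1917: Thu, 1918: Fri, 1919: Sat ✓, 1920: Mon, 1921: Tue, 1922: Wed, 1923: Thu, 1924: Sat ✓, 1925: Sun, 1926: Mon, 1927: Tue, 1928: Thu
Saturdays: 1913, 1919, 1924.

3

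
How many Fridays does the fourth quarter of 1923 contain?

13

1923-10-01 is a Monday.
The range spans 92 days (inclusive of both endpoints).
92 = 7 × 13 + 1, so there are 13 full weeks plus 1 extra day.
Each full week contributes one Friday: 13 so far.
The 1 extra day is Monday — none qualify.
Total: 13 + 0 = 13.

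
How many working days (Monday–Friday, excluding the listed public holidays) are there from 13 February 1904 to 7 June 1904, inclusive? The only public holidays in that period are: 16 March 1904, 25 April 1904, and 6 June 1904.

79 working days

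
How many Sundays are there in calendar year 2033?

2033-01-01 is a Saturday.
The range spans 365 days (inclusive of both endpoints).
365 = 7 × 52 + 1, so there are 52 full weeks plus 1 extra day.
Each full week contributes one Sunday: 52 so far.
The 1 extra day is Sat — none qualify.
Total: 52 + 0 = 52.

52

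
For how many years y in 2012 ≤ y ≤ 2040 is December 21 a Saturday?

Day of week of December 21 in each year:
2012: Fri, 2013: Sat ✓, 2014: Sun, 2015: Mon, 2016: Wed, 2017: Thu, 2018: Fri, 2019: Sat ✓, 2020: Mon, 2021: Tue, 2022: Wed, 2023: Thu, 2024: Sat ✓, 2025: Sun, 2026: Mon, 2027: Tue, 2028: Thu, 2029: Fri, 2030: Sat ✓, 2031: Sun, 2032: Tue, 2033: Wed, 2034: Thu, 2035: Fri, 2036: Sun, 2037: Mon, 2038: Tue, 2039: Wed, 2040: Fri
Saturdays: 2013, 2019, 2024, 2030.

4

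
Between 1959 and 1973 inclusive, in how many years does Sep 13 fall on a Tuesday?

Day of week of September 13 in each year:
1959: Sun, 1960: Tue ✓, 1961: Wed, 1962: Thu, 1963: Fri, 1964: Sun, 1965: Mon, 1966: Tue ✓, 1967: Wed, 1968: Fri, 1969: Sat, 1970: Sun, 1971: Mon, 1972: Wed, 1973: Thu
Tuesdays: 1960, 1966.

2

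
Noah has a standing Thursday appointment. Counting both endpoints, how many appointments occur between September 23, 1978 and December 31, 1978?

14 Thursdays

September 23, 1978 is a Saturday.
That's 100 days from start to end, counting both.
100 = 7 × 14 + 2, so there are 14 full weeks plus 2 extra days.
Each full week contributes one Thursday: 14 so far.
The 2 extra days are Saturday, Sunday — none qualify.
Total: 14 + 0 = 14.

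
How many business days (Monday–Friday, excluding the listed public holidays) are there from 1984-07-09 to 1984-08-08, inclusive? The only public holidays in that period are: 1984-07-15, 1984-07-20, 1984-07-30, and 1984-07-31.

20

1984-07-09 is a Monday.
That's 31 days from start to end, counting both.
31 = 7 × 4 + 3, so there are 4 full weeks plus 3 extra days.
Each full week contributes 5 weekdays (Mon–Fri): 4 × 5 = 20.
The 3 extra days are Mon, Tue, Wed — 3 of them qualify.
Total: 20 + 3 = 23.
Holidays: 1984-07-15 (Sun); 1984-07-20 (Fri); 1984-07-30 (Mon); 1984-07-31 (Tue).
3 of the 4 holidays fall on weekdays; the rest are weekends and were already excluded.
Business days: 23 − 3 = 20.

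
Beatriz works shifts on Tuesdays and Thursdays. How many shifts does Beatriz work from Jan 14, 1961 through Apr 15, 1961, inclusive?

Jan 14, 1961 is a Saturday.
From Jan 14, 1961 to Apr 15, 1961 is 92 days inclusive.
92 = 7 × 13 + 1, so there are 13 full weeks plus 1 extra day.
Each full week contributes 2 days from the set (Tue, Thu): 13 × 2 = 26.
The 1 extra day is Saturday — none qualify.
Total: 26 + 0 = 26.

26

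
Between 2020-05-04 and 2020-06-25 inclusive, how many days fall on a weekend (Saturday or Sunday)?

2020-05-04 is a Monday.
From 2020-05-04 to 2020-06-25 is 53 days inclusive.
53 = 7 × 7 + 4, so there are 7 full weeks plus 4 extra days.
Each full week contributes 2 weekend days (Sat, Sun): 7 × 2 = 14.
The 4 extra days are Monday, Tuesday, Wednesday, Thursday — none qualify.
Total: 14 + 0 = 14.

14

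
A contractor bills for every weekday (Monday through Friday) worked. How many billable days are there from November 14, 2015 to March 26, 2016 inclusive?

November 14, 2015 is a Saturday.
From November 14, 2015 to March 26, 2016 is 134 days inclusive.
134 = 7 × 19 + 1, so there are 19 full weeks plus 1 extra day.
Each full week contributes 5 weekdays (Mon–Fri): 19 × 5 = 95.
The 1 extra day is Sat — none qualify.
Total: 95 + 0 = 95.

95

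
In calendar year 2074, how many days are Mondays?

53

2074-01-01 is a Monday.
That's 365 days from start to end, counting both.
365 = 7 × 52 + 1, so there are 52 full weeks plus 1 extra day.
Each full week contributes one Monday: 52 so far.
The 1 extra day is Mon — 1 of them qualifies.
Total: 52 + 1 = 53.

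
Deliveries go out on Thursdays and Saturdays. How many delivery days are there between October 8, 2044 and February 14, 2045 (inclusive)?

37

October 8, 2044 is a Saturday.
The range spans 130 days (inclusive of both endpoints).
130 = 7 × 18 + 4, so there are 18 full weeks plus 4 extra days.
Each full week contributes 2 days from the set (Thu, Sat): 18 × 2 = 36.
The 4 extra days are Sat, Sun, Mon, Tue — 1 of them qualifies.
Total: 36 + 1 = 37.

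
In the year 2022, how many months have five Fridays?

A month has five Fridays exactly when Friday falls within its first (length − 28) days.
Jan: 31 days, starts Sat → 5 of Sat, Sun, Mon
Feb: 28 days, starts Tue → 5 of (none)
Mar: 31 days, starts Tue → 5 of Tue, Wed, Thu
Apr: 30 days, starts Fri → 5 of Fri, Sat ✓
May: 31 days, starts Sun → 5 of Sun, Mon, Tue
Jun: 30 days, starts Wed → 5 of Wed, Thu
Jul: 31 days, starts Fri → 5 of Fri, Sat, Sun ✓
Aug: 31 days, starts Mon → 5 of Mon, Tue, Wed
Sep: 30 days, starts Thu → 5 of Thu, Fri ✓
Oct: 31 days, starts Sat → 5 of Sat, Sun, Mon
Nov: 30 days, starts Tue → 5 of Tue, Wed
Dec: 31 days, starts Thu → 5 of Thu, Fri, Sat ✓
Months with five Fridays: Apr, Jul, Sep, Dec.

4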